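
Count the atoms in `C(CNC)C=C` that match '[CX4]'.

3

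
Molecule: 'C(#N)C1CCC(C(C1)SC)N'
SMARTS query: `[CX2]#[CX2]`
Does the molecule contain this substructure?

No

The pattern [CX2]#[CX2] describes a carbon-carbon triple bond — an alkyne.
The closest candidate here is a nitrile (-C#N), but the triple bond is C#N, not C#C. No other fragment satisfies the full query, so there is no match.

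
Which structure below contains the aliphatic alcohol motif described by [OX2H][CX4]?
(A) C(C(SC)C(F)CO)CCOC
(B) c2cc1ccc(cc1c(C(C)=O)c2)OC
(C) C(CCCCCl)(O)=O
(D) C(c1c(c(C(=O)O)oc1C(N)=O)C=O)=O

A

[OX2H][CX4] describes a hydroxyl oxygen bound to an sp3 (X4) carbon (an aliphatic alcohol).
(A) contains a hydroxyl group (-OH), which satisfies every atom and bond constraint.
(B) has a methoxy ether (-OCH3) but the oxygen has H0 (ether), not H1.
(C) has a carboxylic acid group (-C(=O)OH) but the -OH is on a CX3 carbonyl carbon, not a CX4 carbon.
(D) has a carboxylic acid group (-C(=O)OH) but the -OH is on a CX3 carbonyl carbon, not a CX4 carbon.
So the answer is (A).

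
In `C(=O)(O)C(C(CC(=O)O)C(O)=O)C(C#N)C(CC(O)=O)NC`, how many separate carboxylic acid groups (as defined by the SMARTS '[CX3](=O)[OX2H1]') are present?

4

[CX3](=O)[OX2H1] is the SMARTS for a carboxylic acid: an sp2 carbon double-bonded to O and single-bonded to an -OH oxygen.
The molecule carries 4 separate instances of a carboxylic acid group (-C(=O)OH) meeting every constraint; each maps to a distinct set of atoms, giving 4 matches.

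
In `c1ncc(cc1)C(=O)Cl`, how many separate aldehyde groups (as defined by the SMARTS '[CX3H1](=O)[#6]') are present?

0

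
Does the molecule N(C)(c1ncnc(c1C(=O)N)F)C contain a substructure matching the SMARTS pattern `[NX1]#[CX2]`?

No

The pattern [NX1]#[CX2] describes a nitrogen triple-bonded to a two-connected carbon — a nitrile.
The closest candidate here is a primary amide (-C(=O)NH2), but the nitrogen is NX3, not NX1. No other fragment satisfies the full query, so there is no match.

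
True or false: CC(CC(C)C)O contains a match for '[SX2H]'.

The pattern [SX2H] describes an aliphatic sulfur with two connections, one being H — a thiol.
The closest candidate here is a hydroxyl group (-OH), but it is an -OH, not an -SH. No other fragment satisfies the full query, so there is no match.

False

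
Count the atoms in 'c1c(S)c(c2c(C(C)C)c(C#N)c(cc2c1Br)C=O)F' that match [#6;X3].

11

Check the 20 heavy atoms by environment: 10× c (aromatic, X3) → match; 1× C (X3) → match; 1× O (X1) → no; 3× C (X4) → no; 1× S (X2) → no; 1× Br (X1) → no; 1× C (X2) → no; 1× N (X1) → no; 1× F (X1) → no.
Summing the matching environments: 10 + 1 = 11 matching atoms.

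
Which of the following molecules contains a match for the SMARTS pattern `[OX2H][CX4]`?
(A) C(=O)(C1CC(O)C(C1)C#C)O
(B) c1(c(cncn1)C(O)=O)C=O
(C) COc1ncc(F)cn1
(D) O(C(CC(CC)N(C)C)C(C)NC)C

A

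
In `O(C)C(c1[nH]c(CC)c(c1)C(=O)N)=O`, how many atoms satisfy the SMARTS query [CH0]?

2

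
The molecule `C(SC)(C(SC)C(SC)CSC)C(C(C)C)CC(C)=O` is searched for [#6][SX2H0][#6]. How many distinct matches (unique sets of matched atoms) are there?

4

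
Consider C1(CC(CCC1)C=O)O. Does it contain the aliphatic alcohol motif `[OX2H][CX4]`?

The pattern [OX2H][CX4] describes a hydroxyl oxygen bound to an sp3 (X4) carbon — an aliphatic alcohol.
The molecule carries a hydroxyl group (-OH), whose atoms satisfy every constraint of the query, so the pattern matches.

Yes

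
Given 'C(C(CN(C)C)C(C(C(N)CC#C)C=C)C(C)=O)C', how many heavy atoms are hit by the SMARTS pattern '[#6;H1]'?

The query [#6;H1] means: any carbon bearing exactly one hydrogen.
Check the 19 heavy atoms by environment: 4× C (H2) → no; 6× C (H1) → match; 1× N (H0) → no; 4× C (H3) → no; 2× C (H0) → no; 1× N (H2) → no; 1× O (H0) → no.
That gives 6 matching atoms.

6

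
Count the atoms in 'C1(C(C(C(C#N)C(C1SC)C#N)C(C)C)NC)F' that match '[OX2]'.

0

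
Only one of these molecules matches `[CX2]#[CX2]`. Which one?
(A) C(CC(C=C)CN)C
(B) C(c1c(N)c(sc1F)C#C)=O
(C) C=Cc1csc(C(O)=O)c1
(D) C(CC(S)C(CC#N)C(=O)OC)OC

B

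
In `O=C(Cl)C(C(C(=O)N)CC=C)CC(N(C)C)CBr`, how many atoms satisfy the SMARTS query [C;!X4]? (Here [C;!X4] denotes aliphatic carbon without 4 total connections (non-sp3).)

Check the 18 heavy atoms by environment: 8× C (X4) → no; 2× N (X3) → no; 1× Br (X1) → no; 4× C (X3) → match; 2× O (X1) → no; 1× Cl (X1) → no.
That gives 4 matching atoms.

4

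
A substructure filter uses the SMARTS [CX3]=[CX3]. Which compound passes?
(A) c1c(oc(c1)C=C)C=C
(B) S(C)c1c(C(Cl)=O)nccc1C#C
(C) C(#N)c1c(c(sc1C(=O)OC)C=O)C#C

[CX3]=[CX3] describes a non-aromatic C=C double bond between two sp2 carbons (an alkene).
(A) contains a vinyl group (-CH=CH2), which satisfies every atom and bond constraint.
(B) has an ethynyl group (-C#CH) but the C-C bond is a triple bond, not a double bond.
(C) has an ethynyl group (-C#CH) but the C-C bond is a triple bond, not a double bond.
So the answer is (A).

A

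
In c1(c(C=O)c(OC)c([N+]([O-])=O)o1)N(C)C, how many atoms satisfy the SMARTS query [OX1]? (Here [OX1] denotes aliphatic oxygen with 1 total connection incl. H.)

3

The query [OX1] means: aliphatic oxygen with one total connection — typically a carbonyl =O or an oxide.
Check the 15 heavy atoms by environment: 1× o (aromatic, X2) → no; 4× c (aromatic, X3) → no; 1× O (X2) → no; 3× C (X4) → no; 1× C (X3) → no; 2× O (X1) → match; 1× N (X3) → no; 1× N (charge +1, X3) → no; 1× O (charge -1, X1) → match.
Summing the matching environments: 2 + 1 = 3 matching atoms.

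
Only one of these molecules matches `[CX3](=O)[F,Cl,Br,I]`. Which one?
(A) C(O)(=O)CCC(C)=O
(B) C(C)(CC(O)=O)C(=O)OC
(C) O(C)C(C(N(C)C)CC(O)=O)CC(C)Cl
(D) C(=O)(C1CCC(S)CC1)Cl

D

[CX3](=O)[F,Cl,Br,I] describes a carbonyl carbon bonded to a halogen (an acyl halide).
(A) has a carboxylic acid group (-C(=O)OH) but the carbonyl is bonded to -OH, not to a halogen.
(B) has a carboxylic acid group (-C(=O)OH) but the carbonyl is bonded to -OH, not to a halogen.
(C) has a chloro substituent but the Cl is not on a carbonyl carbon.
(D) contains an acyl chloride (-C(=O)Cl), which satisfies every atom and bond constraint.
So the answer is (D).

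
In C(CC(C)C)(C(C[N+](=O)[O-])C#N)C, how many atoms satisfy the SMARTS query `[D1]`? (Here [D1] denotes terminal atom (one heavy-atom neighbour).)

The query [D1] means: atom with exactly one heavy-atom neighbour (degree 1).
Check the 13 heavy atoms by environment: 3× C (D2) → no; 3× C (D3) → no; 3× C (D1) → match; 1× N (charge +1, D3) → no; 1× O (charge -1, D1) → match; 1× O (D1) → match; 1× N (D1) → match.
Summing the matching environments: 3 + 1 + 1 + 1 = 6 matching atoms.

6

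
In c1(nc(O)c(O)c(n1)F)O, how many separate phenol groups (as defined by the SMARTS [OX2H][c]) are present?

[OX2H][c] is the SMARTS for a phenol: a hydroxyl oxygen attached to an aromatic carbon.
The molecule carries 3 separate instances of a hydroxyl group (-OH) meeting every constraint; each maps to a distinct set of atoms, giving 3 matches.

3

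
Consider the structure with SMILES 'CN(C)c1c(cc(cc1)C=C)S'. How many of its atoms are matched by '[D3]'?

Check the 12 heavy atoms by environment: 3× c (aromatic, D2) → no; 3× c (aromatic, D3) → match; 1× C (D2) → no; 3× C (D1) → no; 1× N (D3) → match; 1× S (D1) → no.
Summing the matching environments: 3 + 1 = 4 matching atoms.

4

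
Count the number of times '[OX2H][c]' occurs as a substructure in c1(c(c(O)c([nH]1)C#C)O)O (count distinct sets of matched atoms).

[OX2H][c] is the SMARTS for a phenol: a hydroxyl oxygen attached to an aromatic carbon.
The molecule carries 3 separate instances of a hydroxyl group (-OH) meeting every constraint; each maps to a distinct set of atoms, giving 3 matches.

3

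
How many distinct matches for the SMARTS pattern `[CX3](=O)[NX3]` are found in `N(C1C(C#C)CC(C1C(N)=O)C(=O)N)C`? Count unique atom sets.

2

[CX3](=O)[NX3] is the SMARTS for an amide: a carbonyl carbon bonded to a trivalent nitrogen.
The molecule carries 2 separate instances of a primary amide (-C(=O)NH2) meeting every constraint; each maps to a distinct set of atoms, giving 2 matches.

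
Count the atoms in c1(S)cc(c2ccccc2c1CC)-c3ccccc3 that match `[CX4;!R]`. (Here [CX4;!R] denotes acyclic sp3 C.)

2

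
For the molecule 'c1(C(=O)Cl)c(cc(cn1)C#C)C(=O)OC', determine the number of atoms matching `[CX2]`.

2

Check the 15 heavy atoms by environment: 1× n (aromatic, X2) → no; 5× c (aromatic, X3) → no; 2× C (X3) → no; 2× O (X1) → no; 1× O (X2) → no; 1× C (X4) → no; 1× Cl (X1) → no; 2× C (X2) → match.
That gives 2 matching atoms.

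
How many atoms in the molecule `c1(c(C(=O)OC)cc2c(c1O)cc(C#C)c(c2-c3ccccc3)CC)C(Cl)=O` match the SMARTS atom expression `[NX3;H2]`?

The query [NX3;H2] means: aliphatic N with 3 total connections, two of them H — an -NH2 nitrogen (amine or amide).
Check the 28 heavy atoms by environment: 9× c (aromatic, H0, X3) → no; 7× c (aromatic, H1, X3) → no; 1× C (H2, X4) → no; 2× C (H3, X4) → no; 1× C (H0, X2) → no; 1× C (H1, X2) → no; 1× O (H1, X2) → no; 2× C (H0, X3) → no; 2× O (H0, X1) → no; 1× O (H0, X2) → no; 1× Cl (H0, X1) → no.
No environment satisfies the query, so 0 matching atoms.

0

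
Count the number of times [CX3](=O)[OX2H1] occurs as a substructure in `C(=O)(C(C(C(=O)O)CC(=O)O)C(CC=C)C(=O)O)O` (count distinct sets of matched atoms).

4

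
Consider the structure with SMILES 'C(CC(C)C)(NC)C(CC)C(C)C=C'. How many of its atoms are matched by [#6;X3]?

2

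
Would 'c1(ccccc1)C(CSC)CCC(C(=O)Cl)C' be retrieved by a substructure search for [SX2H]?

No

The pattern [SX2H] describes an aliphatic sulfur with two connections, one being H — a thiol.
The closest candidate here is a methylthio ether (-SCH3), but the sulfur has H0 (bonded to two carbons), not H1. No other fragment satisfies the full query, so there is no match.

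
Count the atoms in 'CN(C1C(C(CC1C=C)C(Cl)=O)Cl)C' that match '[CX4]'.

7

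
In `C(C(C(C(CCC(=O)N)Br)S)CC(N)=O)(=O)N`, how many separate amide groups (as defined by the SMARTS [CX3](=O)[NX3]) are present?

3

[CX3](=O)[NX3] is the SMARTS for an amide: a carbonyl carbon bonded to a trivalent nitrogen.
The molecule carries 3 separate instances of a primary amide (-C(=O)NH2) meeting every constraint; each maps to a distinct set of atoms, giving 3 matches.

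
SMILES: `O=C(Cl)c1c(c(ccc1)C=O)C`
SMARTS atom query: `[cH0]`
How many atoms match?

3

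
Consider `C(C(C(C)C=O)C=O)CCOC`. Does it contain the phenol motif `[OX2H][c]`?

The pattern [OX2H][c] describes a hydroxyl oxygen attached to an aromatic carbon — a phenol.
The closest candidate here is a methoxy ether (-OCH3), but the oxygen has H0, not H1. No other fragment satisfies the full query, so there is no match.

No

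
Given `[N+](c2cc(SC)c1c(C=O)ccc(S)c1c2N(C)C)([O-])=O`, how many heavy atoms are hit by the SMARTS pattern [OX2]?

0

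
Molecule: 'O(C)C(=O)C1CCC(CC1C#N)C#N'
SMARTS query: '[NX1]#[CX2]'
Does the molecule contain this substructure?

The pattern [NX1]#[CX2] describes a nitrogen triple-bonded to a two-connected carbon — a nitrile.
The molecule carries a nitrile (-C#N), whose atoms satisfy every constraint of the query, so the pattern matches.

Yes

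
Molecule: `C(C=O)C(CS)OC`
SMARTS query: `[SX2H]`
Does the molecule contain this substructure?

Yes

The pattern [SX2H] describes an aliphatic sulfur with two connections, one being H — a thiol.
The molecule carries a thiol (-SH), whose atoms satisfy every constraint of the query, so the pattern matches.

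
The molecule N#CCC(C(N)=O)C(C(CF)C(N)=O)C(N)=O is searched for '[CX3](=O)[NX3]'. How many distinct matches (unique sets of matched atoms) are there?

3

[CX3](=O)[NX3] is the SMARTS for an amide: a carbonyl carbon bonded to a trivalent nitrogen.
The molecule carries 3 separate instances of a primary amide (-C(=O)NH2) meeting every constraint; each maps to a distinct set of atoms, giving 3 matches.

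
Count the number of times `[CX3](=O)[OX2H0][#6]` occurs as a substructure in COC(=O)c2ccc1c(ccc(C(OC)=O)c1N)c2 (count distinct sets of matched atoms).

2

[CX3](=O)[OX2H0][#6] is the SMARTS for an ester: a carbonyl carbon bonded to an oxygen that is itself bonded to carbon (no H on that O).
The molecule carries 2 separate instances of a methyl-ester group (-C(=O)OCH3) meeting every constraint; each maps to a distinct set of atoms, giving 2 matches.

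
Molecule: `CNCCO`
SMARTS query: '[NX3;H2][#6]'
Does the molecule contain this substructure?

The pattern [NX3;H2][#6] describes a trivalent nitrogen with two H attached to carbon — a primary amine.
The closest candidate here is an N-methylamino group (-NHCH3), but the nitrogen bears two carbons and only one H (H1), not H2. No other fragment satisfies the full query, so there is no match.

No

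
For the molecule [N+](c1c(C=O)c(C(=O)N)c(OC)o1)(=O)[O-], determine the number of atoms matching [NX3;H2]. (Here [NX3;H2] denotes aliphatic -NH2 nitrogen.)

1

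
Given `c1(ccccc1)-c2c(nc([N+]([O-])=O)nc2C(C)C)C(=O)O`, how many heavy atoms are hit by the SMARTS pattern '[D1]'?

Check the 21 heavy atoms by environment: 2× n (aromatic, D2) → no; 5× c (aromatic, D3) → no; 5× c (aromatic, D2) → no; 1× N (charge +1, D3) → no; 1× O (charge -1, D1) → match; 3× O (D1) → match; 2× C (D3) → no; 2× C (D1) → match.
Summing the matching environments: 1 + 3 + 2 = 6 matching atoms.

6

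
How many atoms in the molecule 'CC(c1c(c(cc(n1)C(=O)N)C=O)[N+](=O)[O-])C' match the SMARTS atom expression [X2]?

1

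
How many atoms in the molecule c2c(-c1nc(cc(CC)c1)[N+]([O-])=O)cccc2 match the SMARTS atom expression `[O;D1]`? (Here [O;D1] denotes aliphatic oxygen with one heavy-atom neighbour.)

The query [O;D1] means: aliphatic oxygen bonded to exactly one heavy atom.
Check the 17 heavy atoms by environment: 1× n (aromatic, D2) → no; 4× c (aromatic, D3) → no; 7× c (aromatic, D2) → no; 1× C (D2) → no; 1× C (D1) → no; 1× N (charge +1, D3) → no; 1× O (charge -1, D1) → match; 1× O (D1) → match.
Summing the matching environments: 1 + 1 = 2 matching atoms.

2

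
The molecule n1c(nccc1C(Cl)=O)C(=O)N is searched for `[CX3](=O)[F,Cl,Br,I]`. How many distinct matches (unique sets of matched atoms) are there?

1

[CX3](=O)[F,Cl,Br,I] is the SMARTS for an acyl halide: a carbonyl carbon bonded to a halogen.
Exactly one fragment in the molecule meets all constraints, giving 1 match.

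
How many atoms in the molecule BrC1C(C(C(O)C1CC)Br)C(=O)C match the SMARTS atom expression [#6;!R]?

Check the 13 heavy atoms by environment: 5× C (in 5-ring) → no; 4× C (acyclic) → match; 2× O (acyclic) → no; 2× Br (acyclic) → no.
That gives 4 matching atoms.

4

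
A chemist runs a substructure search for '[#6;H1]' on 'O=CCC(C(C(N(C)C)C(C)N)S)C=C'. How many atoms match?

The query [#6;H1] means: any carbon bearing exactly one hydrogen.
Check the 15 heavy atoms by environment: 2× C (H2) → no; 6× C (H1) → match; 3× C (H3) → no; 1× S (H1) → no; 1× N (H0) → no; 1× N (H2) → no; 1× O (H0) → no.
That gives 6 matching atoms.

6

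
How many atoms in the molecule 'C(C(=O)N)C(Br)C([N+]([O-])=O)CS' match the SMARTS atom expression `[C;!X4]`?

1

Check the 12 heavy atoms by environment: 4× C (X4) → no; 1× C (X3) → match; 2× O (X1) → no; 1× N (X3) → no; 1× Br (X1) → no; 1× S (X2) → no; 1× N (charge +1, X3) → no; 1× O (charge -1, X1) → no.
That gives 1 matching atom.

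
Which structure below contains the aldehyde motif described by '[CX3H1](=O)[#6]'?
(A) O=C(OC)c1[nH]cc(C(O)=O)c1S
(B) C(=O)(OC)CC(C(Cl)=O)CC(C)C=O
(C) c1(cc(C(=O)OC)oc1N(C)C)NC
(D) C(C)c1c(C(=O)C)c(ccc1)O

B

[CX3H1](=O)[#6] describes an sp2 carbon with one H, double-bonded to O and single-bonded to carbon (an aldehyde).
(A) has a carboxylic acid group (-C(=O)OH) but the carbonyl carbon has H0 and is bonded to O, not H1.
(B) contains an aldehyde (-CHO), which satisfies every atom and bond constraint.
(C) has a methyl-ester group (-C(=O)OCH3) but the carbonyl carbon has H0, not H1.
(D) has an acetyl/ketone group (-C(=O)CH3) but the carbonyl carbon has H0 (two carbon neighbours), not H1.
So the answer is (B).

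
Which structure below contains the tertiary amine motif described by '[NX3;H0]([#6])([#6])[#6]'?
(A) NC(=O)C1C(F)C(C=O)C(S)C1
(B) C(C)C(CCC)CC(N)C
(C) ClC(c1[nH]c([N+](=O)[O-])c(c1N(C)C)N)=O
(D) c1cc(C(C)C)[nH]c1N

C

[NX3;H0]([#6])([#6])[#6] describes a trivalent nitrogen with no H, bonded to three carbons (a tertiary amine).
(A) has a primary amide (-C(=O)NH2) but the amide nitrogen has H2 and only one carbon neighbour.
(B) has a primary amino group (-NH2) but the nitrogen has H2, not H0 with three carbons.
(C) contains a dimethylamino group (-N(CH3)2), which satisfies every atom and bond constraint.
(D) has a primary amino group (-NH2) but the nitrogen has H2, not H0 with three carbons.
So the answer is (C).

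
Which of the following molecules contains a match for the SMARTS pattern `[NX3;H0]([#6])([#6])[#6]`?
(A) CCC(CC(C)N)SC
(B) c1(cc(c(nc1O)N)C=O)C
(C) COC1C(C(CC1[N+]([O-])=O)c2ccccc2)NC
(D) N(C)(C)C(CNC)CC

[NX3;H0]([#6])([#6])[#6] describes a trivalent nitrogen with no H, bonded to three carbons (a tertiary amine).
(A) has a primary amino group (-NH2) but the nitrogen has H2, not H0 with three carbons.
(B) has a primary amino group (-NH2) but the nitrogen has H2, not H0 with three carbons.
(C) has an N-methylamino group (-NHCH3) but the nitrogen still has one H (H1), not H0.
(D) contains a dimethylamino group (-N(CH3)2), which satisfies every atom and bond constraint.
So the answer is (D).

D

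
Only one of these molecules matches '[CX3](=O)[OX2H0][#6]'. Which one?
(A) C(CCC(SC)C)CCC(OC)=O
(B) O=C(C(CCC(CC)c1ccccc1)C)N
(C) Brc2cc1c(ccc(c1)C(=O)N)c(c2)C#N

A

[CX3](=O)[OX2H0][#6] describes a carbonyl carbon bonded to an oxygen that is itself bonded to carbon (no H on that O) (an ester).
(A) contains a methyl-ester group (-C(=O)OCH3), which satisfies every atom and bond constraint.
(B) has a primary amide (-C(=O)NH2) but the carbonyl is bonded to N, not to an O-C linkage.
(C) has a primary amide (-C(=O)NH2) but the carbonyl is bonded to N, not to an O-C linkage.
So the answer is (A).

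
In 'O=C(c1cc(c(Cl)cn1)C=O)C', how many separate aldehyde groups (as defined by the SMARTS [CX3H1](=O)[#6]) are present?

[CX3H1](=O)[#6] is the SMARTS for an aldehyde: an sp2 carbon with one H, double-bonded to O and single-bonded to carbon.
Exactly one fragment in the molecule meets all constraints, giving 1 match.

1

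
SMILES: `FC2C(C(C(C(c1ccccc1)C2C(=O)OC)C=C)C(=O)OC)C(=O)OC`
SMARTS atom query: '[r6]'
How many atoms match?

12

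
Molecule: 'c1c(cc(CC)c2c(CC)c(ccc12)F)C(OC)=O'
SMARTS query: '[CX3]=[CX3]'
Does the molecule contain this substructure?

No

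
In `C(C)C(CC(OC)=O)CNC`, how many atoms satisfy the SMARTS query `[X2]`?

1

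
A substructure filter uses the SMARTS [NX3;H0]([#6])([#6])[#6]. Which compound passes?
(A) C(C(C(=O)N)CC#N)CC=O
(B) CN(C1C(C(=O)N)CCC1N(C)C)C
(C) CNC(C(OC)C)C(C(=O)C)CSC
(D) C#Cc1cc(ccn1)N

B

[NX3;H0]([#6])([#6])[#6] describes a trivalent nitrogen with no H, bonded to three carbons (a tertiary amine).
(A) has a primary amide (-C(=O)NH2) but the amide nitrogen has H2 and only one carbon neighbour.
(B) contains a dimethylamino group (-N(CH3)2), which satisfies every atom and bond constraint.
(C) has an N-methylamino group (-NHCH3) but the nitrogen still has one H (H1), not H0.
(D) has a primary amino group (-NH2) but the nitrogen has H2, not H0 with three carbons.
So the answer is (B).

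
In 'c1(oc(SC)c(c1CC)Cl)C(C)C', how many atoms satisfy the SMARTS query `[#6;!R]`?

Check the 13 heavy atoms by environment: 1× o (aromatic, in 5-ring) → no; 4× c (aromatic, in 5-ring) → no; 6× C (acyclic) → match; 1× Cl (acyclic) → no; 1× S (acyclic) → no.
That gives 6 matching atoms.

6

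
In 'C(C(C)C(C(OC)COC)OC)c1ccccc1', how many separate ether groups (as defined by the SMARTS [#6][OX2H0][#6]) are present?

3

[#6][OX2H0][#6] is the SMARTS for an ether: an aliphatic oxygen bridging two carbons with no H on the oxygen.
The molecule carries 3 separate instances of a methoxy ether (-OCH3) meeting every constraint; each maps to a distinct set of atoms, giving 3 matches.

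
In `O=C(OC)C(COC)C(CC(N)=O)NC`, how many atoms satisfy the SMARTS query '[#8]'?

4

The query [#8] means: #8 matches any oxygen atom.
Check the 15 heavy atoms by environment: 9× C → no; 4× O → match; 2× N → no.
That gives 4 matching atoms.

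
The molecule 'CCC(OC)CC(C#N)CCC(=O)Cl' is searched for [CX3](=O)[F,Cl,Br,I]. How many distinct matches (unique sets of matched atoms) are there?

1

[CX3](=O)[F,Cl,Br,I] is the SMARTS for an acyl halide: a carbonyl carbon bonded to a halogen.
Exactly one fragment in the molecule meets all constraints, giving 1 match.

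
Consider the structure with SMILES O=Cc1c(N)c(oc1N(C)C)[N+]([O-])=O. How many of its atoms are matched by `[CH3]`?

2

Check the 14 heavy atoms by environment: 1× o (aromatic, H0) → no; 4× c (aromatic, H0) → no; 1× N (H2) → no; 1× C (H1) → no; 2× O (H0) → no; 1× N (charge +1, H0) → no; 1× O (charge -1, H0) → no; 1× N (H0) → no; 2× C (H3) → match.
That gives 2 matching atoms.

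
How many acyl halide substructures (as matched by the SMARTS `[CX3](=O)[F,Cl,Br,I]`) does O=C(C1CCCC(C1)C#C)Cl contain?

[CX3](=O)[F,Cl,Br,I] is the SMARTS for an acyl halide: a carbonyl carbon bonded to a halogen.
Exactly one fragment in the molecule meets all constraints, giving 1 match.

1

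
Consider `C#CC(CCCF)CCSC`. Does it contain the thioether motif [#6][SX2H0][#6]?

The pattern [#6][SX2H0][#6] describes an aliphatic sulfur bridging two carbons with no H on the sulfur — a thioether.
The molecule carries a methylthio ether (-SCH3), whose atoms satisfy every constraint of the query, so the pattern matches.

Yes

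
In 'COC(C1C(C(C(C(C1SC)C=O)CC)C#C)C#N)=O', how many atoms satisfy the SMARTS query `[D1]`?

7

The query [D1] means: atom with exactly one heavy-atom neighbour (degree 1).
Check the 20 heavy atoms by environment: 7× C (D3) → no; 4× C (D2) → no; 1× N (D1) → match; 4× C (D1) → match; 1× S (D2) → no; 2× O (D1) → match; 1× O (D2) → no.
Summing the matching environments: 1 + 4 + 2 = 7 matching atoms.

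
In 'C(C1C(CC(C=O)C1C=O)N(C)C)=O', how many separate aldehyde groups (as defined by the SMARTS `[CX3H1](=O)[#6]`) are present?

3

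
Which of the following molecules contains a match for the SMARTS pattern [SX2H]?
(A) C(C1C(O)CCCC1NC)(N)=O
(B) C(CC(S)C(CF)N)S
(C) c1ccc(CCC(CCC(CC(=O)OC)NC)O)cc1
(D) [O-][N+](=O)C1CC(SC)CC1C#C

[SX2H] describes an aliphatic sulfur with two connections, one being H (a thiol).
(A) has a hydroxyl group (-OH) but it is an -OH, not an -SH.
(B) contains a thiol (-SH), which satisfies every atom and bond constraint.
(C) has a hydroxyl group (-OH) but it is an -OH, not an -SH.
(D) has a methylthio ether (-SCH3) but the sulfur has H0 (bonded to two carbons), not H1.
So the answer is (B).

B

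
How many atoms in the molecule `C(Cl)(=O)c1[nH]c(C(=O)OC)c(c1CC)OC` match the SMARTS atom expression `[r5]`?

5

Check the 16 heavy atoms by environment: 1× n (aromatic, in 5-ring) → match; 4× c (aromatic, in 5-ring) → match; 6× C (acyclic) → no; 4× O (acyclic) → no; 1× Cl (acyclic) → no.
Summing the matching environments: 1 + 4 = 5 matching atoms.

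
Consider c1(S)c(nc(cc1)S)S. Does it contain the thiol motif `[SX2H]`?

Yes

The pattern [SX2H] describes an aliphatic sulfur with two connections, one being H — a thiol.
The molecule carries a thiol (-SH), whose atoms satisfy every constraint of the query, so the pattern matches.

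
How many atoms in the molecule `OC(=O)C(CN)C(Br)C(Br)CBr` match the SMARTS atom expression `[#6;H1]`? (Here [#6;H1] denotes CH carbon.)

3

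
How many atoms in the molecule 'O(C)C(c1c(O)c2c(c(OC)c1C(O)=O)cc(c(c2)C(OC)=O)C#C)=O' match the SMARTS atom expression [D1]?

9

Check the 26 heavy atoms by environment: 8× c (aromatic, D3) → no; 2× c (aromatic, D2) → no; 3× O (D2) → no; 4× C (D1) → match; 3× C (D3) → no; 5× O (D1) → match; 1× C (D2) → no.
Summing the matching environments: 4 + 5 = 9 matching atoms.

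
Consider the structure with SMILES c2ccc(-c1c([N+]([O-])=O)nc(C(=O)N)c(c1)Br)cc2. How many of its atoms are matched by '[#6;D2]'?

Check the 19 heavy atoms by environment: 1× n (aromatic, D2) → no; 5× c (aromatic, D3) → no; 6× c (aromatic, D2) → match; 1× N (charge +1, D3) → no; 1× O (charge -1, D1) → no; 2× O (D1) → no; 1× C (D3) → no; 1× N (D1) → no; 1× Br (D1) → no.
That gives 6 matching atoms.

6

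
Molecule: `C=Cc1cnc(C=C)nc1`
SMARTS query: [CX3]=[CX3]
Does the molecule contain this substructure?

Yes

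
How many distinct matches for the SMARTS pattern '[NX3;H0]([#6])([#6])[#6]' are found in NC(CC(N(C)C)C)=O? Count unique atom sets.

1

[NX3;H0]([#6])([#6])[#6] is the SMARTS for a tertiary amine: a trivalent nitrogen with no H, bonded to three carbons.
Exactly one fragment in the molecule meets all constraints, giving 1 match.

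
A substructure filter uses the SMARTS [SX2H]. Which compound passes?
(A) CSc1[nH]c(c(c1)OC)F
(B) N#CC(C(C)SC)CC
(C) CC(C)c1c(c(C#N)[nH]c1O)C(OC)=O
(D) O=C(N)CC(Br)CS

[SX2H] describes an aliphatic sulfur with two connections, one being H (a thiol).
(A) has a methylthio ether (-SCH3) but the sulfur has H0 (bonded to two carbons), not H1.
(B) has a methylthio ether (-SCH3) but the sulfur has H0 (bonded to two carbons), not H1.
(C) has a hydroxyl group (-OH) but it is an -OH, not an -SH.
(D) contains a thiol (-SH), which satisfies every atom and bond constraint.
So the answer is (D).

D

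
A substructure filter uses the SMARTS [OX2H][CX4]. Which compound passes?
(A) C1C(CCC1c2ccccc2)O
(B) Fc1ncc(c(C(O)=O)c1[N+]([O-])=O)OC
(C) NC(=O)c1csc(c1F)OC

A

[OX2H][CX4] describes a hydroxyl oxygen bound to an sp3 (X4) carbon (an aliphatic alcohol).
(A) contains a hydroxyl group (-OH), which satisfies every atom and bond constraint.
(B) has a methoxy ether (-OCH3) but the oxygen has H0 (ether), not H1.
(C) has a methoxy ether (-OCH3) but the oxygen has H0 (ether), not H1.
So the answer is (A).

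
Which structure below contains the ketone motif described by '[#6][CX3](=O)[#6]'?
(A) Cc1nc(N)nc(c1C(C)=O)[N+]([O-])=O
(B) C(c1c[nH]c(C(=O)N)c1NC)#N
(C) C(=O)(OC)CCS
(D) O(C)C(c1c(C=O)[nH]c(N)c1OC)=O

A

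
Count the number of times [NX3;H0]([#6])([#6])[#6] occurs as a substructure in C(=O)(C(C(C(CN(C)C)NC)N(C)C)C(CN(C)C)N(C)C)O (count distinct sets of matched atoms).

[NX3;H0]([#6])([#6])[#6] is the SMARTS for a tertiary amine: a trivalent nitrogen with no H, bonded to three carbons.
The molecule carries 4 separate instances of a dimethylamino group (-N(CH3)2) meeting every constraint; each maps to a distinct set of atoms, giving 4 matches.

4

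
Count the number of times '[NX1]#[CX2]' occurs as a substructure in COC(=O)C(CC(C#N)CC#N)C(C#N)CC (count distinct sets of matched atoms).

3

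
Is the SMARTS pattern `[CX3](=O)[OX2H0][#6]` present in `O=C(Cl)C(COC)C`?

No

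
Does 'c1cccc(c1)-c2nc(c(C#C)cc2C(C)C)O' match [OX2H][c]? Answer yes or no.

The pattern [OX2H][c] describes a hydroxyl oxygen attached to an aromatic carbon — a phenol.
The molecule carries a hydroxyl group (-OH), whose atoms satisfy every constraint of the query, so the pattern matches.

Yes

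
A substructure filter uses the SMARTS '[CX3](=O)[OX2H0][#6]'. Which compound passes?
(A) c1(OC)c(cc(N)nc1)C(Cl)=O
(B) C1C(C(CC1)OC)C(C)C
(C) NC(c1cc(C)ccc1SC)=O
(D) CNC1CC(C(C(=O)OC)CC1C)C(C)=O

D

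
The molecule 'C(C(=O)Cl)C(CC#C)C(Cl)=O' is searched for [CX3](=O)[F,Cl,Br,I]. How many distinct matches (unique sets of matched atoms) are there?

2

[CX3](=O)[F,Cl,Br,I] is the SMARTS for an acyl halide: a carbonyl carbon bonded to a halogen.
The molecule carries 2 separate instances of an acyl chloride (-C(=O)Cl) meeting every constraint; each maps to a distinct set of atoms, giving 2 matches.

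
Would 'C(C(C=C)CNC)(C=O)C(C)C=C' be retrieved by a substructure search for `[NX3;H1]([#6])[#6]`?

Yes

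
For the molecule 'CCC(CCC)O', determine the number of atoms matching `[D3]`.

1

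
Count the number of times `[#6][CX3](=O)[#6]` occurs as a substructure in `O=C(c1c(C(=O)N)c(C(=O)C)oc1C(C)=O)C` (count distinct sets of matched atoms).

3

[#6][CX3](=O)[#6] is the SMARTS for a ketone: a carbonyl carbon (no H) flanked by two carbons.
The molecule carries 3 separate instances of an acetyl/ketone group (-C(=O)CH3) meeting every constraint; each maps to a distinct set of atoms, giving 3 matches.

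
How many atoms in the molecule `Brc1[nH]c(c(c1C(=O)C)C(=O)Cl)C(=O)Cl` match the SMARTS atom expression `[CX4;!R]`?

The query [CX4;!R] means: aliphatic carbon with four total connections, not in a ring.
Check the 15 heavy atoms by environment: 1× n (aromatic, X3, in 5-ring) → no; 4× c (aromatic, X3, in 5-ring) → no; 3× C (X3, acyclic) → no; 3× O (X1, acyclic) → no; 2× Cl (X1, acyclic) → no; 1× Br (X1, acyclic) → no; 1× C (X4, acyclic) → match.
That gives 1 matching atom.

1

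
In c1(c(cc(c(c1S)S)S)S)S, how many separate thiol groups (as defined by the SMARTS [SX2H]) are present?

5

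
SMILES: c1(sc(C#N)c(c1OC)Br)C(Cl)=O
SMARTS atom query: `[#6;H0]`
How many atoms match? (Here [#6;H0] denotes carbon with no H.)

6

The query [#6;H0] means: any carbon with no attached hydrogen.
Check the 13 heavy atoms by environment: 1× s (aromatic, H0) → no; 4× c (aromatic, H0) → match; 1× Br (H0) → no; 2× O (H0) → no; 1× C (H3) → no; 2× C (H0) → match; 1× N (H0) → no; 1× Cl (H0) → no.
Summing the matching environments: 4 + 2 = 6 matching atoms.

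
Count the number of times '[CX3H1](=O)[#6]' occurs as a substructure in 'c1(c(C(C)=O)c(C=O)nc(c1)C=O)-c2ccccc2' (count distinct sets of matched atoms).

[CX3H1](=O)[#6] is the SMARTS for an aldehyde: an sp2 carbon with one H, double-bonded to O and single-bonded to carbon.
The molecule carries 2 separate instances of an aldehyde (-CHO) meeting every constraint; each maps to a distinct set of atoms, giving 2 matches.

2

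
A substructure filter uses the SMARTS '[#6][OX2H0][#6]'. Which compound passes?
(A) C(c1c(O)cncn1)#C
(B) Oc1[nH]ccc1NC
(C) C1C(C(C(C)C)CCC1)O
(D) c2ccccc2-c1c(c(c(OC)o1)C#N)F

D

[#6][OX2H0][#6] describes an aliphatic oxygen bridging two carbons with no H on the oxygen (an ether).
(A) has a hydroxyl group (-OH) but the oxygen has H1, not H0 bridging two carbons.
(B) has a hydroxyl group (-OH) but the oxygen has H1, not H0 bridging two carbons.
(C) has a hydroxyl group (-OH) but the oxygen has H1, not H0 bridging two carbons.
(D) contains a methoxy ether (-OCH3), which satisfies every atom and bond constraint.
So the answer is (D).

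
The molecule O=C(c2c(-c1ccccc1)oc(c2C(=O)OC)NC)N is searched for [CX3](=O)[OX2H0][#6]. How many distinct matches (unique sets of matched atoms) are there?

1

[CX3](=O)[OX2H0][#6] is the SMARTS for an ester: a carbonyl carbon bonded to an oxygen that is itself bonded to carbon (no H on that O).
Exactly one fragment in the molecule meets all constraints, giving 1 match.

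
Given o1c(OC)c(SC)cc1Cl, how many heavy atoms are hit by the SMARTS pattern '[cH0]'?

3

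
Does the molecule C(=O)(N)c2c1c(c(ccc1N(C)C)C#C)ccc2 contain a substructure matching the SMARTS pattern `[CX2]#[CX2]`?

The pattern [CX2]#[CX2] describes a carbon-carbon triple bond — an alkyne.
The molecule carries an ethynyl group (-C#CH), whose atoms satisfy every constraint of the query, so the pattern matches.

Yes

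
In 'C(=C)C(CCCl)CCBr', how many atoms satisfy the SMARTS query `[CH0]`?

0

The query [CH0] means: aliphatic carbon with no attached hydrogen.
Check the 9 heavy atoms by environment: 5× C (H2) → no; 2× C (H1) → no; 1× Cl (H0) → no; 1× Br (H0) → no.
No environment satisfies the query, so 0 matching atoms.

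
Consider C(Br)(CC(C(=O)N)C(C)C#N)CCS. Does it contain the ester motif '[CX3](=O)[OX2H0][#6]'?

No

The pattern [CX3](=O)[OX2H0][#6] describes a carbonyl carbon bonded to an oxygen that is itself bonded to carbon (no H on that O) — an ester.
The closest candidate here is a primary amide (-C(=O)NH2), but the carbonyl is bonded to N, not to an O-C linkage. No other fragment satisfies the full query, so there is no match.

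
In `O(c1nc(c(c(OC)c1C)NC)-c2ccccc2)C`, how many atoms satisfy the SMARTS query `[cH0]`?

6

The query [cH0] means: aromatic carbon with no attached hydrogen (substituted or ring-fusion).
Check the 19 heavy atoms by environment: 1× n (aromatic, H0) → no; 6× c (aromatic, H0) → match; 5× c (aromatic, H1) → no; 1× N (H1) → no; 4× C (H3) → no; 2× O (H0) → no.
That gives 6 matching atoms.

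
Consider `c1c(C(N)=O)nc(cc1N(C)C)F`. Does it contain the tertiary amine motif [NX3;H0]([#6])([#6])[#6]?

The pattern [NX3;H0]([#6])([#6])[#6] describes a trivalent nitrogen with no H, bonded to three carbons — a tertiary amine.
The molecule carries a dimethylamino group (-N(CH3)2), whose atoms satisfy every constraint of the query, so the pattern matches.

Yes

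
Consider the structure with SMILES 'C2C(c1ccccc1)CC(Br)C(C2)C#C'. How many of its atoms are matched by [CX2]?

2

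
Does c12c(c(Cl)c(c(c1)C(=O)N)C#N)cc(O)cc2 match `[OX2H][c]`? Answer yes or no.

Yes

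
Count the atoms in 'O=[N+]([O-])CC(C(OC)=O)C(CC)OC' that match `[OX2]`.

The query [OX2] means: aliphatic oxygen with two total connections — ether, hydroxyl, or ester single-bond O.
Check the 14 heavy atoms by environment: 7× C (X4) → no; 1× N (charge +1, X3) → no; 1× O (charge -1, X1) → no; 2× O (X1) → no; 1× C (X3) → no; 2× O (X2) → match.
That gives 2 matching atoms.

2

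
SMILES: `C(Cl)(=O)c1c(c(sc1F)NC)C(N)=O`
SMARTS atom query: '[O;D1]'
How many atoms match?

2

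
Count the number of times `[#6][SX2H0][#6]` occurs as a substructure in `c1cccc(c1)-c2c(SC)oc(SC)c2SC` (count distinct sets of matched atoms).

3

[#6][SX2H0][#6] is the SMARTS for a thioether: an aliphatic sulfur bridging two carbons with no H on the sulfur.
The molecule carries 3 separate instances of a methylthio ether (-SCH3) meeting every constraint; each maps to a distinct set of atoms, giving 3 matches.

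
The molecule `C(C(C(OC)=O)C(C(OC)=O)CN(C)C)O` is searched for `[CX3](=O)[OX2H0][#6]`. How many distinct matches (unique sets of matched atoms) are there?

2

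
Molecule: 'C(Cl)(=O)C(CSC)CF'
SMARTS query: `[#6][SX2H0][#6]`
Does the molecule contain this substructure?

Yes

The pattern [#6][SX2H0][#6] describes an aliphatic sulfur bridging two carbons with no H on the sulfur — a thioether.
The molecule carries a methylthio ether (-SCH3), whose atoms satisfy every constraint of the query, so the pattern matches.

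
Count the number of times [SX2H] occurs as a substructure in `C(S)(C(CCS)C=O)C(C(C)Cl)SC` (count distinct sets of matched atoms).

2

[SX2H] is the SMARTS for a thiol: an aliphatic sulfur with two connections, one being H.
The molecule carries 2 separate instances of a thiol (-SH) meeting every constraint; each maps to a distinct set of atoms, giving 2 matches.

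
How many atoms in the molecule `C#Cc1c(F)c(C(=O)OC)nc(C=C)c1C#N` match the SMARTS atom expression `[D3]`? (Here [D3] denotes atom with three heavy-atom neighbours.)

6

The query [D3] means: atom with exactly three heavy-atom neighbours.
Check the 17 heavy atoms by environment: 1× n (aromatic, D2) → no; 5× c (aromatic, D3) → match; 1× F (D1) → no; 3× C (D2) → no; 3× C (D1) → no; 1× C (D3) → match; 1× O (D1) → no; 1× O (D2) → no; 1× N (D1) → no.
Summing the matching environments: 5 + 1 = 6 matching atoms.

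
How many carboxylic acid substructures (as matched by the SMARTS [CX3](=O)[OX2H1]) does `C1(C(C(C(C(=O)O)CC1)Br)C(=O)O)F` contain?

2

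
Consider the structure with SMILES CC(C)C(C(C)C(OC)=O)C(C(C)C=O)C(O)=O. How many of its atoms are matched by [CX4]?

10

The query [CX4] means: C with X4: aliphatic carbon with exactly 4 total connections (bonds + H).
Check the 18 heavy atoms by environment: 10× C (X4) → match; 3× C (X3) → no; 3× O (X1) → no; 2× O (X2) → no.
That gives 10 matching atoms.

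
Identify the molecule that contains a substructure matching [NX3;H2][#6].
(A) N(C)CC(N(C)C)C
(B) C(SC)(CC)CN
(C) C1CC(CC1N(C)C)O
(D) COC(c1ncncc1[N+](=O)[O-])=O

[NX3;H2][#6] describes a trivalent nitrogen with two H attached to carbon (a primary amine).
(A) has a dimethylamino group (-N(CH3)2) but the nitrogen has H0, not H2.
(B) contains a primary amino group (-NH2), which satisfies every atom and bond constraint.
(C) has a dimethylamino group (-N(CH3)2) but the nitrogen has H0, not H2.
(D) has a nitro group (-[N+](=O)[O-]) but the nitrogen is [N+] with no H, not NX3H2.
So the answer is (B).

B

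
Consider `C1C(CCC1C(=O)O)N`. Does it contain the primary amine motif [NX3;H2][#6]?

Yes

The pattern [NX3;H2][#6] describes a trivalent nitrogen with two H attached to carbon — a primary amine.
The molecule carries a primary amino group (-NH2), whose atoms satisfy every constraint of the query, so the pattern matches.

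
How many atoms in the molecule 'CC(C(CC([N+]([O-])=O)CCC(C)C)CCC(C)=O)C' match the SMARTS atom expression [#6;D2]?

5

The query [#6;D2] means: any carbon bonded to exactly two heavy atoms.
Check the 19 heavy atoms by environment: 5× C (D2) → match; 5× C (D3) → no; 1× N (charge +1, D3) → no; 1× O (charge -1, D1) → no; 2× O (D1) → no; 5× C (D1) → no.
That gives 5 matching atoms.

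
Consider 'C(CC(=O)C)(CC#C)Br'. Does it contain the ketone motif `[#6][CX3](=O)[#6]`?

Yes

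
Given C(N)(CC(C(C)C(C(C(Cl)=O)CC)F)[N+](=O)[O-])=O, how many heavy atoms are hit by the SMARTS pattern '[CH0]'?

Check the 18 heavy atoms by environment: 2× C (H2) → no; 4× C (H1) → no; 2× C (H3) → no; 2× C (H0) → match; 3× O (H0) → no; 1× N (H2) → no; 1× N (charge +1, H0) → no; 1× O (charge -1, H0) → no; 1× Cl (H0) → no; 1× F (H0) → no.
That gives 2 matching atoms.

2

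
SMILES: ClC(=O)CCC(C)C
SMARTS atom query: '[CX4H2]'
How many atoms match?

The query [CX4H2] means: sp3 carbon (X4) with exactly two hydrogens.
Check the 8 heavy atoms by environment: 2× C (H2, X4) → match; 1× C (H0, X3) → no; 1× O (H0, X1) → no; 1× Cl (H0, X1) → no; 1× C (H1, X4) → no; 2× C (H3, X4) → no.
That gives 2 matching atoms.

2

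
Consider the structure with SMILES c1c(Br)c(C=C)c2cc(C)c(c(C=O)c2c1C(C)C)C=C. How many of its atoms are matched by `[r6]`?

10

The query [r6] means: r6 matches atoms in a six-membered ring.
Check the 21 heavy atoms by environment: 10× c (aromatic, in 6-ring) → match; 9× C (acyclic) → no; 1× Br (acyclic) → no; 1× O (acyclic) → no.
That gives 10 matching atoms.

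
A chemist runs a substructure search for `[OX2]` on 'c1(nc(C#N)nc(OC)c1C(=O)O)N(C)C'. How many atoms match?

Check the 16 heavy atoms by environment: 2× n (aromatic, X2) → no; 4× c (aromatic, X3) → no; 2× O (X2) → match; 3× C (X4) → no; 1× C (X2) → no; 1× N (X1) → no; 1× C (X3) → no; 1× O (X1) → no; 1× N (X3) → no.
That gives 2 matching atoms.

2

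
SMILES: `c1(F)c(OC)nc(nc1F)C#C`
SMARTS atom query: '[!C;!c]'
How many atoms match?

5

The query [!C;!c] means: neither aliphatic nor aromatic carbon — same as [!#6].
Check the 12 heavy atoms by environment: 2× n (aromatic) → match; 4× c (aromatic) → no; 2× F → match; 1× O → match; 3× C → no.
Summing the matching environments: 2 + 2 + 1 = 5 matching atoms.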